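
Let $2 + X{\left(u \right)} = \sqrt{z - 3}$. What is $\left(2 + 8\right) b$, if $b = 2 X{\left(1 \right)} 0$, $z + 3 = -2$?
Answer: $0$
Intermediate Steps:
$z = -5$ ($z = -3 - 2 = -5$)
$X{\left(u \right)} = -2 + 2 i \sqrt{2}$ ($X{\left(u \right)} = -2 + \sqrt{-5 - 3} = -2 + \sqrt{-8} = -2 + 2 i \sqrt{2}$)
$b = 0$ ($b = 2 \left(-2 + 2 i \sqrt{2}\right) 0 = \left(-4 + 4 i \sqrt{2}\right) 0 = 0$)
$\left(2 + 8\right) b = \left(2 + 8\right) 0 = 10 \cdot 0 = 0$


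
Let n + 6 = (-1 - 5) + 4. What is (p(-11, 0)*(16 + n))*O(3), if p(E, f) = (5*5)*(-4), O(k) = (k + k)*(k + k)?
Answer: -28800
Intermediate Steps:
O(k) = 4*k**2 (O(k) = (2*k)*(2*k) = 4*k**2)
n = -8 (n = -6 + ((-1 - 5) + 4) = -6 + (-6 + 4) = -6 - 2 = -8)
p(E, f) = -100 (p(E, f) = 25*(-4) = -100)
(p(-11, 0)*(16 + n))*O(3) = (-100*(16 - 8))*(4*3**2) = (-100*8)*(4*9) = -800*36 = -28800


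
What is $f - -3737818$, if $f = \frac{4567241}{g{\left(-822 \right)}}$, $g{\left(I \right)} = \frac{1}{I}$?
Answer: $-3750534284$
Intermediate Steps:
$f = -3754272102$ ($f = \frac{4567241}{\frac{1}{-822}} = \frac{4567241}{- \frac{1}{822}} = 4567241 \left(-822\right) = -3754272102$)
$f - -3737818 = -3754272102 - -3737818 = -3754272102 + 3737818 = -3750534284$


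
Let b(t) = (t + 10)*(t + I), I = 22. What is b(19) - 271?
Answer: 918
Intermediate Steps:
b(t) = (10 + t)*(22 + t) (b(t) = (t + 10)*(t + 22) = (10 + t)*(22 + t))
b(19) - 271 = (220 + 19² + 32*19) - 271 = (220 + 361 + 608) - 271 = 1189 - 271 = 918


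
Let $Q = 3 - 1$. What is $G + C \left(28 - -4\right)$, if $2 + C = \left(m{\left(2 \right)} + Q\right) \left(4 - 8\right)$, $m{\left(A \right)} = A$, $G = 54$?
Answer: $-522$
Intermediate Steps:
$Q = 2$
$C = -18$ ($C = -2 + \left(2 + 2\right) \left(4 - 8\right) = -2 + 4 \left(4 - 8\right) = -2 + 4 \left(-4\right) = -2 - 16 = -18$)
$G + C \left(28 - -4\right) = 54 - 18 \left(28 - -4\right) = 54 - 18 \left(28 + 4\right) = 54 - 576 = -522$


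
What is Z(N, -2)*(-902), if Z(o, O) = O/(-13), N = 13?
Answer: -1804/13 ≈ -138.77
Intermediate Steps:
Z(o, O) = -O/13 (Z(o, O) = O*(-1/13) = -O/13)
Z(N, -2)*(-902) = -1/13*(-2)*(-902) = (2/13)*(-902) = -1804/13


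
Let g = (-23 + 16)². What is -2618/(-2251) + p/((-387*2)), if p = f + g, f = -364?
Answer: 303933/193586 ≈ 1.5700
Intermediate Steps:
g = 49 (g = (-7)² = 49)
p = -315 (p = -364 + 49 = -315)
-2618/(-2251) + p/((-387*2)) = -2618/(-2251) - 315/((-387*2)) = -2618*(-1/2251) - 315/(-774) = 2618/2251 - 315*(-1/774) = 2618/2251 + 35/86 = 303933/193586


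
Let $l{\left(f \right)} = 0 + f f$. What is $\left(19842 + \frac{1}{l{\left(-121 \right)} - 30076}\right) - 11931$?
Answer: $\frac{122106284}{15435} \approx 7911.0$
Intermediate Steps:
$l{\left(f \right)} = f^{2}$ ($l{\left(f \right)} = 0 + f^{2} = f^{2}$)
$\left(19842 + \frac{1}{l{\left(-121 \right)} - 30076}\right) - 11931 = \left(19842 + \frac{1}{\left(-121\right)^{2} - 30076}\right) - 11931 = \left(19842 + \frac{1}{14641 - 30076}\right) - 11931 = \left(19842 + \frac{1}{-15435}\right) - 11931 = \left(19842 - \frac{1}{15435}\right) - 11931 = \frac{306261269}{15435} - 11931 = \frac{122106284}{15435}$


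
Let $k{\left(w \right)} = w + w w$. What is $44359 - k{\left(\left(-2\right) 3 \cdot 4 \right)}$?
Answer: $43807$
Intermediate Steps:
$k{\left(w \right)} = w + w^{2}$
$44359 - k{\left(\left(-2\right) 3 \cdot 4 \right)} = 44359 - \left(-2\right) 3 \cdot 4 \left(1 + \left(-2\right) 3 \cdot 4\right) = 44359 - \left(-6\right) 4 \left(1 - 24\right) = 44359 - - 24 \left(1 - 24\right) = 44359 - \left(-24\right) \left(-23\right) = 44359 - 552 = 43807$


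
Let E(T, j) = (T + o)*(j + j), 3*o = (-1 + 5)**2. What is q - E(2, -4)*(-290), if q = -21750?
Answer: -116290/3 ≈ -38763.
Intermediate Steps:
o = 16/3 (o = (-1 + 5)**2/3 = (1/3)*4**2 = (1/3)*16 = 16/3 ≈ 5.3333)
E(T, j) = 2*j*(16/3 + T) (E(T, j) = (T + 16/3)*(j + j) = (16/3 + T)*(2*j) = 2*j*(16/3 + T))
q - E(2, -4)*(-290) = -21750 - (2/3)*(-4)*(16 + 3*2)*(-290) = -21750 - (2/3)*(-4)*(16 + 6)*(-290) = -21750 - (2/3)*(-4)*22*(-290) = -21750 - (-176)*(-290)/3 = -21750 - 1*51040/3 = -21750 - 51040/3 = -116290/3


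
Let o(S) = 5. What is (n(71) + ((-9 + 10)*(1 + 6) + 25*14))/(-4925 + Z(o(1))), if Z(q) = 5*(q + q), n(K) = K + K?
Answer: -499/4875 ≈ -0.10236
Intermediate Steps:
n(K) = 2*K
Z(q) = 10*q (Z(q) = 5*(2*q) = 10*q)
(n(71) + ((-9 + 10)*(1 + 6) + 25*14))/(-4925 + Z(o(1))) = (2*71 + ((-9 + 10)*(1 + 6) + 25*14))/(-4925 + 10*5) = (142 + (1*7 + 350))/(-4925 + 50) = (142 + (7 + 350))/(-4875) = (142 + 357)*(-1/4875) = 499*(-1/4875) = -499/4875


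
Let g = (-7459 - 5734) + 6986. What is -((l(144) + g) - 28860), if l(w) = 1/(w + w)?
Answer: 10099295/288 ≈ 35067.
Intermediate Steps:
l(w) = 1/(2*w)
g = -6207 (g = -13193 + 6986 = -6207)
-((l(144) + g) - 28860) = -(((½)/144 - 6207) - 28860) = -(((½)*(1/144) - 6207) - 28860) = -((1/288 - 6207) - 28860) = -(-1787615/288 - 28860) = -1*(-10099295/288) = 10099295/288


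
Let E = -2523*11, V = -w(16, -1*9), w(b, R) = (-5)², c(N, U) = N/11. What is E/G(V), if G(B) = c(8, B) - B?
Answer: -305283/283 ≈ -1078.7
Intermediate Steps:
c(N, U) = N/11 (c(N, U) = N*(1/11) = N/11)
w(b, R) = 25
V = -25 (V = -1*25 = -25)
G(B) = 8/11 - B (G(B) = (1/11)*8 - B = 8/11 - B)
E = -27753
E/G(V) = -27753/(8/11 - 1*(-25)) = -27753/(8/11 + 25) = -27753/283/11 = -27753*11/283 = -305283/283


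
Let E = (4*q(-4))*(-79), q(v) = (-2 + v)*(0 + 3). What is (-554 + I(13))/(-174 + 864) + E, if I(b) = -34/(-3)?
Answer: 5886266/1035 ≈ 5687.2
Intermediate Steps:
q(v) = -6 + 3*v (q(v) = (-2 + v)*3 = -6 + 3*v)
I(b) = 34/3 (I(b) = -34*(-⅓) = 34/3)
E = 5688 (E = (4*(-6 + 3*(-4)))*(-79) = (4*(-6 - 12))*(-79) = (4*(-18))*(-79) = -72*(-79) = 5688)
(-554 + I(13))/(-174 + 864) + E = (-554 + 34/3)/(-174 + 864) + 5688 = -1628/3/690 + 5688 = -1628/3*1/690 + 5688 = -814/1035 + 5688 = 5886266/1035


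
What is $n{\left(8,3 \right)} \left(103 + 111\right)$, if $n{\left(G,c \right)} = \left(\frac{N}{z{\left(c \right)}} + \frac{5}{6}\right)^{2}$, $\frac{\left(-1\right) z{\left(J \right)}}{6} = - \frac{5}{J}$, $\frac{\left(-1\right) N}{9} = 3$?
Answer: $\frac{167776}{225} \approx 745.67$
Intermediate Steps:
$N = -27$ ($N = \left(-9\right) 3 = -27$)
$z{\left(J \right)} = \frac{30}{J}$ ($z{\left(J \right)} = - 6 \left(- \frac{5}{J}\right) = \frac{30}{J}$)
$n{\left(G,c \right)} = \left(\frac{5}{6} - \frac{9 c}{10}\right)^{2}$ ($n{\left(G,c \right)} = \left(- \frac{27}{30 \frac{1}{c}} + \frac{5}{6}\right)^{2} = \left(- 27 \frac{c}{30} + 5 \cdot \frac{1}{6}\right)^{2} = \left(- \frac{9 c}{10} + \frac{5}{6}\right)^{2} = \left(\frac{5}{6} - \frac{9 c}{10}\right)^{2}$)
$n{\left(8,3 \right)} \left(103 + 111\right) = \frac{\left(-25 + 27 \cdot 3\right)^{2}}{900} \left(103 + 111\right) = \frac{\left(-25 + 81\right)^{2}}{900} \cdot 214 = \frac{56^{2}}{900} \cdot 214 = \frac{1}{900} \cdot 3136 \cdot 214 = \frac{784}{225} \cdot 214 = \frac{167776}{225}$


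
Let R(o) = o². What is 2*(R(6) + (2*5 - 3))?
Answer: 86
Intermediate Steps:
2*(R(6) + (2*5 - 3)) = 2*(6² + (2*5 - 3)) = 2*(36 + (10 - 3)) = 2*(36 + 7) = 2*43 = 86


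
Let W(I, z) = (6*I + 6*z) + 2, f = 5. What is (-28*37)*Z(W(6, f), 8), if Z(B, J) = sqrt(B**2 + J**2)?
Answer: -4144*sqrt(293) ≈ -70934.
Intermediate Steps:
W(I, z) = 2 + 6*I + 6*z
(-28*37)*Z(W(6, f), 8) = (-28*37)*sqrt((2 + 6*6 + 6*5)**2 + 8**2) = -1036*sqrt((2 + 36 + 30)**2 + 64) = -1036*sqrt(68**2 + 64) = -1036*sqrt(4624 + 64) = -4144*sqrt(293)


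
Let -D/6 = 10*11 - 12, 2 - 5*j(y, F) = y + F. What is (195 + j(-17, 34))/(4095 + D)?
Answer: 64/1169 ≈ 0.054748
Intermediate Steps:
j(y, F) = ⅖ - F/5 - y/5 (j(y, F) = ⅖ - (y + F)/5 = ⅖ - (F + y)/5 = ⅖ + (-F/5 - y/5) = ⅖ - F/5 - y/5)
D = -588 (D = -6*(10*11 - 12) = -6*(110 - 12) = -6*98 = -588)
(195 + j(-17, 34))/(4095 + D) = (195 + (⅖ - ⅕*34 - ⅕*(-17)))/(4095 - 588) = (195 + (⅖ - 34/5 + 17/5))/3507 = (195 - 3)*(1/3507) = 192*(1/3507) = 64/1169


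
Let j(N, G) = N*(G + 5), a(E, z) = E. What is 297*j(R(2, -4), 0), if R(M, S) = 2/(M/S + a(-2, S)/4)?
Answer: -2970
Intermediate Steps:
R(M, S) = 2/(-½ + M/S) (R(M, S) = 2/(M/S - 2/4) = 2/(M/S - 2*¼) = 2/(M/S - ½) = 2/(-½ + M/S))
j(N, G) = N*(5 + G)
297*j(R(2, -4), 0) = 297*((4*(-4)/(-1*(-4) + 2*2))*(5 + 0)) = 297*((4*(-4)/(4 + 4))*5) = 297*((4*(-4)/8)*5) = 297*((4*(-4)*(⅛))*5) = 297*(-2*5) = 297*(-10) = -2970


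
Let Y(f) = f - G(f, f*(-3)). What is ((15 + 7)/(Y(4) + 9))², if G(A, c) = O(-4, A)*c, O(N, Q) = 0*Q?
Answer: 484/169 ≈ 2.8639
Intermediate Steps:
O(N, Q) = 0
G(A, c) = 0 (G(A, c) = 0*c = 0)
Y(f) = f (Y(f) = f - 1*0 = f + 0 = f)
((15 + 7)/(Y(4) + 9))² = ((15 + 7)/(4 + 9))² = (22/13)² = 484/169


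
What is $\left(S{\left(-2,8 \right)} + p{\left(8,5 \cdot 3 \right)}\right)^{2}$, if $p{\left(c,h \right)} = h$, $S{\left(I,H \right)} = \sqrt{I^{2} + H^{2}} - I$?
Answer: $357 + 68 \sqrt{17} \approx 637.37$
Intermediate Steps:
$S{\left(I,H \right)} = \sqrt{H^{2} + I^{2}} - I$
$\left(S{\left(-2,8 \right)} + p{\left(8,5 \cdot 3 \right)}\right)^{2} = \left(\left(\sqrt{8^{2} + \left(-2\right)^{2}} - -2\right) + 5 \cdot 3\right)^{2} = \left(\left(\sqrt{64 + 4} + 2\right) + 15\right)^{2} = \left(\left(\sqrt{68} + 2\right) + 15\right)^{2} = \left(\left(2 \sqrt{17} + 2\right) + 15\right)^{2} = \left(\left(2 + 2 \sqrt{17}\right) + 15\right)^{2} = \left(17 + 2 \sqrt{17}\right)^{2}$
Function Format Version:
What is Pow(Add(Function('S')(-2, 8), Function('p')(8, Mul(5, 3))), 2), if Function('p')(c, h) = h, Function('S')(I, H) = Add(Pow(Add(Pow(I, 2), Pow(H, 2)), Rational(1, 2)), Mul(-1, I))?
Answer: Add(357, Mul(68, Pow(17, Rational(1, 2)))) ≈ 637.37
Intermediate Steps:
Function('S')(I, H) = Add(Pow(Add(Pow(H, 2), Pow(I, 2)), Rational(1, 2)), Mul(-1, I))
Pow(Add(Function('S')(-2, 8), Function('p')(8, Mul(5, 3))), 2) = Pow(Add(Add(Pow(Add(Pow(8, 2), Pow(-2, 2)), Rational(1, 2)), Mul(-1, -2)), Mul(5, 3)), 2) = Pow(Add(Add(Pow(Add(64, 4), Rational(1, 2)), 2), 15), 2) = Pow(Add(Add(Pow(68, Rational(1, 2)), 2), 15), 2) = Pow(Add(Add(Mul(2, Pow(17, Rational(1, 2))), 2), 15), 2) = Pow(Add(Add(2, Mul(2, Pow(17, Rational(1, 2)))), 15), 2) = Pow(Add(17, Mul(2, Pow(17, Rational(1, 2)))), 2)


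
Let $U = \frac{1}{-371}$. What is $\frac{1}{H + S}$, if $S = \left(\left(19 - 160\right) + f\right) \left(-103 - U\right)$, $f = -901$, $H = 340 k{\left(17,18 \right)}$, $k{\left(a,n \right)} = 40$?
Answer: $\frac{371}{44862504} \approx 8.2697 \cdot 10^{-6}$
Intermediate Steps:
$U = - \frac{1}{371} \approx -0.0026954$
$H = 13600$ ($H = 340 \cdot 40 = 13600$)
$S = \frac{39816904}{371}$ ($S = \left(\left(19 - 160\right) - 901\right) \left(-103 - - \frac{1}{371}\right) = \left(\left(19 - 160\right) - 901\right) \left(-103 + \frac{1}{371}\right) = \left(-141 - 901\right) \left(- \frac{38212}{371}\right) = \left(-1042\right) \left(- \frac{38212}{371}\right) = \frac{39816904}{371} \approx 1.0732 \cdot 10^{5}$)
$\frac{1}{H + S} = \frac{1}{13600 + \frac{39816904}{371}} = \frac{1}{\frac{44862504}{371}} = \frac{371}{44862504}$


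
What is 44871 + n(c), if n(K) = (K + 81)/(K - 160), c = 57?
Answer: 4621575/103 ≈ 44870.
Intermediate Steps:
n(K) = (81 + K)/(-160 + K)
44871 + n(c) = 44871 + (81 + 57)/(-160 + 57) = 44871 + 138/(-103) = 44871 - 1/103*138 = 44871 - 138/103 = 4621575/103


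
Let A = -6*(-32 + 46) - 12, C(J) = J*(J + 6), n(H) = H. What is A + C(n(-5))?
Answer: -101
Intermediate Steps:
C(J) = J*(6 + J)
A = -96 (A = -6*14 - 12 = -84 - 12 = -96)
A + C(n(-5)) = -96 - 5*(6 - 5) = -96 - 5*1 = -96 - 5 = -101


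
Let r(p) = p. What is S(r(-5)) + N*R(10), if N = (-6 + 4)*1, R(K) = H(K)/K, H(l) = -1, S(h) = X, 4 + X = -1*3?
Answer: -34/5 ≈ -6.8000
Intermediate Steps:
X = -7 (X = -4 - 1*3 = -4 - 3 = -7)
S(h) = -7
R(K) = -1/K
N = -2 (N = -2*1 = -2)
S(r(-5)) + N*R(10) = -7 - (-2)/10 = -7 - 2*(-⅒) = -7 + ⅕ = -34/5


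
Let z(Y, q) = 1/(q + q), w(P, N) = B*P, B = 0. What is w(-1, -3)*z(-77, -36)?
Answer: 0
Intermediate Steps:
w(P, N) = 0 (w(P, N) = 0*P = 0)
z(Y, q) = 1/(2*q)
w(-1, -3)*z(-77, -36) = 0*((1/2)/(-36)) = 0*((1/2)*(-1/36)) = 0*(-1/72) = 0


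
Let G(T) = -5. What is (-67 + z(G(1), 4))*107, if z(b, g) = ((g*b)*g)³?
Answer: -54791169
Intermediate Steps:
z(b, g) = b³*g⁶ (z(b, g) = ((b*g)*g)³ = (b*g²)³ = b³*g⁶)
(-67 + z(G(1), 4))*107 = (-67 + (-5)³*4⁶)*107 = (-67 - 125*4096)*107 = (-67 - 512000)*107 = -512067*107 = -54791169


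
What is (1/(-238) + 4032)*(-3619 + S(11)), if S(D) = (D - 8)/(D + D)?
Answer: -76399748225/5236 ≈ -1.4591e+7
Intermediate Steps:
S(D) = (-8 + D)/(2*D) (S(D) = (-8 + D)/((2*D)) = (-8 + D)*(1/(2*D)) = (-8 + D)/(2*D))
(1/(-238) + 4032)*(-3619 + S(11)) = (1/(-238) + 4032)*(-3619 + (1/2)*(-8 + 11)/11) = (-1/238 + 4032)*(-3619 + (1/2)*(1/11)*3) = 959615*(-3619 + 3/22)/238 = (959615/238)*(-79615/22) = -76399748225/5236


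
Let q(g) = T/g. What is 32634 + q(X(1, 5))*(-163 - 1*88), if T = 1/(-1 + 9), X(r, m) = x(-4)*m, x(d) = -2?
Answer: 2610971/80 ≈ 32637.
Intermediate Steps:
X(r, m) = -2*m
T = ⅛ (T = 1/8 = ⅛ ≈ 0.12500)
q(g) = 1/(8*g)
32634 + q(X(1, 5))*(-163 - 1*88) = 32634 + (1/(8*((-2*5))))*(-163 - 1*88) = 32634 + ((⅛)/(-10))*(-163 - 88) = 32634 + ((⅛)*(-⅒))*(-251) = 32634 - 1/80*(-251) = 32634 + 251/80 = 2610971/80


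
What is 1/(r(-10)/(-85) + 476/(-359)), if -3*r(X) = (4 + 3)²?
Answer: -91545/103789 ≈ -0.88203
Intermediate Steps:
r(X) = -49/3 (r(X) = -(4 + 3)²/3 = -⅓*7² = -⅓*49 = -49/3)
1/(r(-10)/(-85) + 476/(-359)) = 1/(-49/3/(-85) + 476/(-359)) = 1/(-49/3*(-1/85) + 476*(-1/359)) = 1/(49/255 - 476/359) = 1/(-103789/91545) = -91545/103789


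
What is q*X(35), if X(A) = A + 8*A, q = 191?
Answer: 60165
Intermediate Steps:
X(A) = 9*A
q*X(35) = 191*(9*35) = 191*315 = 60165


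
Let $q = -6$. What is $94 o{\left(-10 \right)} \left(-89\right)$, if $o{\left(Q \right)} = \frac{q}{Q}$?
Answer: $- \frac{25098}{5} \approx -5019.6$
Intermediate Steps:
$o{\left(Q \right)} = - \frac{6}{Q}$
$94 o{\left(-10 \right)} \left(-89\right) = 94 \left(- \frac{6}{-10}\right) \left(-89\right) = 94 \left(\left(-6\right) \left(- \frac{1}{10}\right)\right) \left(-89\right) = 94 \cdot \frac{3}{5} \left(-89\right) = \frac{282}{5} \left(-89\right) = - \frac{25098}{5}$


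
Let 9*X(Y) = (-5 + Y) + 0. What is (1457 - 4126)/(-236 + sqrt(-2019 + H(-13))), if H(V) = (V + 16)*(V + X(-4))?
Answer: 629884/57757 + 8007*I*sqrt(229)/57757 ≈ 10.906 + 2.0979*I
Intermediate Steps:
X(Y) = -5/9 + Y/9 (X(Y) = ((-5 + Y) + 0)/9 = (-5 + Y)/9 = -5/9 + Y/9)
H(V) = (-1 + V)*(16 + V) (H(V) = (V + 16)*(V + (-5/9 + (1/9)*(-4))) = (16 + V)*(V + (-5/9 - 4/9)) = (16 + V)*(V - 1) = (16 + V)*(-1 + V) = (-1 + V)*(16 + V))
(1457 - 4126)/(-236 + sqrt(-2019 + H(-13))) = (1457 - 4126)/(-236 + sqrt(-2019 + (-16 + (-13)**2 + 15*(-13)))) = -2669/(-236 + sqrt(-2019 + (-16 + 169 - 195))) = -2669/(-236 + sqrt(-2019 - 42)) = -2669/(-236 + sqrt(-2061)) = -2669/(-236 + 3*I*sqrt(229))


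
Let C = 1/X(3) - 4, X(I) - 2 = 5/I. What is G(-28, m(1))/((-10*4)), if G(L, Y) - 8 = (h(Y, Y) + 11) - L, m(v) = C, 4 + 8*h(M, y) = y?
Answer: -4051/3520 ≈ -1.1509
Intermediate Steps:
X(I) = 2 + 5/I
h(M, y) = -½ + y/8
C = -41/11 (C = 1/(2 + 5/3) - 4 = 1/(11/3) - 4 = 3/11 - 4 = -41/11 ≈ -3.7273)
m(v) = -41/11
G(L, Y) = 37/2 - L + Y/8 (G(L, Y) = 8 + (((-½ + Y/8) + 11) - L) = 8 + ((21/2 + Y/8) - L) = 8 + (21/2 - L + Y/8) = 37/2 - L + Y/8)
G(-28, m(1))/((-10*4)) = (37/2 - 1*(-28) + (⅛)*(-41/11))/((-10*4)) = (37/2 + 28 - 41/88)/(-40) = (4051/88)*(-1/40) = -4051/3520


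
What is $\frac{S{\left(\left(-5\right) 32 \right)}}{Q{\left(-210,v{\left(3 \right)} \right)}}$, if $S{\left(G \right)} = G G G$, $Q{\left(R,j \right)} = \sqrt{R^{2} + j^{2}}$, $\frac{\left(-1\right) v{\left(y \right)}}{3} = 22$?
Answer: $- \frac{1024000 \sqrt{1346}}{2019} \approx -18607.0$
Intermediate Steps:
$v{\left(y \right)} = -66$ ($v{\left(y \right)} = \left(-3\right) 22 = -66$)
$S{\left(G \right)} = G^{3}$ ($S{\left(G \right)} = G^{2} G = G^{3}$)
$\frac{S{\left(\left(-5\right) 32 \right)}}{Q{\left(-210,v{\left(3 \right)} \right)}} = \frac{\left(\left(-5\right) 32\right)^{3}}{\sqrt{\left(-210\right)^{2} + \left(-66\right)^{2}}} = \frac{\left(-160\right)^{3}}{\sqrt{44100 + 4356}} = - \frac{4096000}{\sqrt{48456}} = - \frac{4096000}{6 \sqrt{1346}} = - 4096000 \frac{\sqrt{1346}}{8076} = - \frac{1024000 \sqrt{1346}}{2019}$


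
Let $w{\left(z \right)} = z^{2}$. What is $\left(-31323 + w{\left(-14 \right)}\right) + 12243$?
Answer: $-18884$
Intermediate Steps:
$\left(-31323 + w{\left(-14 \right)}\right) + 12243 = \left(-31323 + \left(-14\right)^{2}\right) + 12243 = \left(-31323 + 196\right) + 12243 = -31127 + 12243 = -18884$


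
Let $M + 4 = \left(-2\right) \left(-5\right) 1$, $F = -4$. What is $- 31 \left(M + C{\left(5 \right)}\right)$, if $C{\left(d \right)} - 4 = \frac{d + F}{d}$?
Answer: $- \frac{1581}{5} \approx -316.2$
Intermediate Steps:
$M = 6$ ($M = -4 + \left(-2\right) \left(-5\right) 1 = -4 + 10 \cdot 1 = -4 + 10 = 6$)
$C{\left(d \right)} = 4 + \frac{-4 + d}{d}$ ($C{\left(d \right)} = 4 + \frac{d - 4}{d} = 4 + \frac{-4 + d}{d}$)
$- 31 \left(M + C{\left(5 \right)}\right) = - 31 \left(6 + \left(5 - \frac{4}{5}\right)\right) = - 31 \left(6 + \frac{21}{5}\right) = \left(-31\right) \frac{51}{5} = - \frac{1581}{5}$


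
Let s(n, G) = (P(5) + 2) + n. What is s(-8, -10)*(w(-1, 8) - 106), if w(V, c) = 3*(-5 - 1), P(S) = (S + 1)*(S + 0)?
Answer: -2976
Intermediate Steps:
P(S) = S*(1 + S) (P(S) = (1 + S)*S = S*(1 + S))
w(V, c) = -18 (w(V, c) = 3*(-6) = -18)
s(n, G) = 32 + n (s(n, G) = (5*(1 + 5) + 2) + n = (5*6 + 2) + n = (30 + 2) + n = 32 + n)
s(-8, -10)*(w(-1, 8) - 106) = (32 - 8)*(-18 - 106) = 24*(-124) = -2976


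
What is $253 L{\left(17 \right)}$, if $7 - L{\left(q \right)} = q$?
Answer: $-2530$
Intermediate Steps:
$L{\left(q \right)} = 7 - q$
$253 L{\left(17 \right)} = 253 \left(7 - 17\right) = 253 \left(-10\right) = -2530$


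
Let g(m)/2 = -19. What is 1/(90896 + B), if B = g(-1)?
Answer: 1/90858 ≈ 1.1006e-5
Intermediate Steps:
g(m) = -38 (g(m) = 2*(-19) = -38)
B = -38
1/(90896 + B) = 1/(90896 - 38) = 1/90858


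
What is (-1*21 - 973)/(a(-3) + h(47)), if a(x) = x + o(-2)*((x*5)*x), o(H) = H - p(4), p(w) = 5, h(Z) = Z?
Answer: 994/271 ≈ 3.6679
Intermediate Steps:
o(H) = -5 + H (o(H) = H - 1*5 = H - 5 = -5 + H)
a(x) = x - 35*x**2 (a(x) = x + (-5 - 2)*((x*5)*x) = x - 7*5*x*x = x - 35*x**2)
(-1*21 - 973)/(a(-3) + h(47)) = (-1*21 - 973)/(-3*(1 - 35*(-3)) + 47) = (-21 - 973)/(-3*(1 + 105) + 47) = -994/(-3*106 + 47) = -994/(-318 + 47) = -994/(-271) = -994*(-1/271) = 994/271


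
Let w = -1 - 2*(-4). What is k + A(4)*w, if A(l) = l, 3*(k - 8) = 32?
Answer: 140/3 ≈ 46.667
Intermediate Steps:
k = 56/3 (k = 8 + (⅓)*32 = 8 + 32/3 = 56/3 ≈ 18.667)
w = 7 (w = -1 + 8 = 7)
k + A(4)*w = 56/3 + 4*7 = 56/3 + 28 = 140/3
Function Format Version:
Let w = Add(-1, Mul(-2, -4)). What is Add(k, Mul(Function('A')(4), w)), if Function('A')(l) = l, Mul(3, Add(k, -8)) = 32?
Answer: Rational(140, 3) ≈ 46.667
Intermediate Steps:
k = Rational(56, 3) (k = Add(8, Mul(Rational(1, 3), 32)) = Add(8, Rational(32, 3)) = Rational(56, 3) ≈ 18.667)
w = 7 (w = Add(-1, 8) = 7)
Add(k, Mul(Function('A')(4), w)) = Add(Rational(56, 3), Mul(4, 7)) = Add(Rational(56, 3), 28) = Rational(140, 3)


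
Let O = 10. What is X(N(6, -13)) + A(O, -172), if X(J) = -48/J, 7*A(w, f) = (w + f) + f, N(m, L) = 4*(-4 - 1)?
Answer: -1586/35 ≈ -45.314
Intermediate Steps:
N(m, L) = -20 (N(m, L) = 4*(-5) = -20)
A(w, f) = w/7 + 2*f/7 (A(w, f) = ((w + f) + f)/7 = ((f + w) + f)/7 = (w + 2*f)/7 = w/7 + 2*f/7)
X(N(6, -13)) + A(O, -172) = -48/(-20) + ((⅐)*10 + (2/7)*(-172)) = -48*(-1/20) + (10/7 - 344/7) = 12/5 - 334/7 = -1586/35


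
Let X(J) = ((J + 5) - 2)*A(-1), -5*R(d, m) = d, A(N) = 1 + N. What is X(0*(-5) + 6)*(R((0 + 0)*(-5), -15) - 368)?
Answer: 0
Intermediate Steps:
R(d, m) = -d/5
X(J) = 0 (X(J) = ((J + 5) - 2)*(1 - 1) = ((5 + J) - 2)*0 = (3 + J)*0 = 0)
X(0*(-5) + 6)*(R((0 + 0)*(-5), -15) - 368) = 0*(-(0 + 0)*(-5)/5 - 368) = 0*(-0*(-5) - 368) = 0*(-⅕*0 - 368) = 0*(0 - 368) = 0*(-368) = 0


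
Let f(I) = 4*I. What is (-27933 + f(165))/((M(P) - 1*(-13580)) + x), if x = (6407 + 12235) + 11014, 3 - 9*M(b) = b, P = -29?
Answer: -245457/389156 ≈ -0.63074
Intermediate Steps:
M(b) = ⅓ - b/9
x = 29656 (x = 18642 + 11014 = 29656)
(-27933 + f(165))/((M(P) - 1*(-13580)) + x) = (-27933 + 4*165)/(((⅓ - ⅑*(-29)) - 1*(-13580)) + 29656) = (-27933 + 660)/(((⅓ + 29/9) + 13580) + 29656) = -27273/((32/9 + 13580) + 29656) = -27273/(122252/9 + 29656) = -27273/389156/9 = -27273*9/389156 = -245457/389156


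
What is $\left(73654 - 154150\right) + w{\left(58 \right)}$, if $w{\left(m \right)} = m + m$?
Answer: $-80380$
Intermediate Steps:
$w{\left(m \right)} = 2 m$
$\left(73654 - 154150\right) + w{\left(58 \right)} = \left(73654 - 154150\right) + 2 \cdot 58 = \left(73654 - 154150\right) + 116 = -80496 + 116 = -80380$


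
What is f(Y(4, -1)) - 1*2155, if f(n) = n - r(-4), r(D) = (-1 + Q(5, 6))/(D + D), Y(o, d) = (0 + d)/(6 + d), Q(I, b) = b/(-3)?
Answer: -86223/40 ≈ -2155.6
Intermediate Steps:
Q(I, b) = -b/3 (Q(I, b) = b*(-⅓) = -b/3)
Y(o, d) = d/(6 + d)
r(D) = -3/(2*D) (r(D) = (-1 - ⅓*6)/(D + D) = (-1 - 2)/((2*D)) = -3/(2*D))
f(n) = -3/8 + n (f(n) = n - (-3)/(2*(-4)) = n - (-3)*(-1)/(2*4) = n - 1*3/8 = n - 3/8 = -3/8 + n)
f(Y(4, -1)) - 1*2155 = (-3/8 - 1/(6 - 1)) - 1*2155 = (-3/8 - 1/5) - 2155 = (-3/8 - 1*⅕) - 2155 = (-3/8 - ⅕) - 2155 = -23/40 - 2155 = -86223/40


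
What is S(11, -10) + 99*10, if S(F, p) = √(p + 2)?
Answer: 990 + 2*I*√2 ≈ 990.0 + 2.8284*I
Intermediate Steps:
S(F, p) = √(2 + p)
S(11, -10) + 99*10 = √(2 - 10) + 99*10 = √(-8) + 990 = 2*I*√2 + 990 = 990 + 2*I*√2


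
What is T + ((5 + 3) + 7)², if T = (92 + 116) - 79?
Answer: 354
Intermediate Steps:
T = 129 (T = 208 - 79 = 129)
T + ((5 + 3) + 7)² = 129 + ((5 + 3) + 7)² = 129 + (8 + 7)² = 129 + 15² = 129 + 225 = 354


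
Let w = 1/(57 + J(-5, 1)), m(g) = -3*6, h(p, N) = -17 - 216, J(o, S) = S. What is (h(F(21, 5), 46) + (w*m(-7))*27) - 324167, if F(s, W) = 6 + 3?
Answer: -9407843/29 ≈ -3.2441e+5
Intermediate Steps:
F(s, W) = 9
h(p, N) = -233
m(g) = -18
w = 1/58 (w = 1/(57 + 1) = 1/58 ≈ 0.017241)
(h(F(21, 5), 46) + (w*m(-7))*27) - 324167 = (-233 + ((1/58)*(-18))*27) - 324167 = (-233 - 9/29*27) - 324167 = (-233 - 243/29) - 324167 = -7000/29 - 324167 = -9407843/29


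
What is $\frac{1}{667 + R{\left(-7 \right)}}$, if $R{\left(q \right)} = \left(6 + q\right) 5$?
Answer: $\frac{1}{662} \approx 0.0015106$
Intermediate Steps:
$R{\left(q \right)} = 30 + 5 q$
$\frac{1}{667 + R{\left(-7 \right)}} = \frac{1}{667 + \left(30 + 5 \left(-7\right)\right)} = \frac{1}{667 + \left(30 - 35\right)} = \frac{1}{667 - 5} = \frac{1}{662}$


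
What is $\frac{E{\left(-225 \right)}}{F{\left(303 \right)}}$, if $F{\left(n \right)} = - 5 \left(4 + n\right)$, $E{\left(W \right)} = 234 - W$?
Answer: $- \frac{459}{1535} \approx -0.29902$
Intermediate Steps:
$F{\left(n \right)} = -20 - 5 n$
$\frac{E{\left(-225 \right)}}{F{\left(303 \right)}} = \frac{234 - -225}{-20 - 1515} = \frac{234 + 225}{-20 - 1515} = \frac{459}{-1535} = 459 \left(- \frac{1}{1535}\right) = - \frac{459}{1535}$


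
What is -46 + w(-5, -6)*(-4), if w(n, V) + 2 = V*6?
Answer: 106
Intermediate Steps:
w(n, V) = -2 + 6*V (w(n, V) = -2 + V*6 = -2 + 6*V)
-46 + w(-5, -6)*(-4) = -46 + (-2 + 6*(-6))*(-4) = -46 + (-2 - 36)*(-4) = -46 - 38*(-4) = -46 + 152 = 106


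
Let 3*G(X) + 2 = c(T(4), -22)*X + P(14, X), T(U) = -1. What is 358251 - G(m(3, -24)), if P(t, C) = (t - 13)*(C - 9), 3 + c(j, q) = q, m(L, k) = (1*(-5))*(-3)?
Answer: 1075124/3 ≈ 3.5837e+5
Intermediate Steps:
m(L, k) = 15 (m(L, k) = -5*(-3) = 15)
c(j, q) = -3 + q
P(t, C) = (-13 + t)*(-9 + C)
G(X) = -11/3 - 8*X (G(X) = -⅔ + ((-3 - 22)*X + (117 - 13*X - 9*14 + X*14))/3 = -⅔ + (-25*X + (117 - 13*X - 126 + 14*X))/3 = -⅔ + (-25*X + (-9 + X))/3 = -⅔ + (-9 - 24*X)/3 = -⅔ + (-3 - 8*X) = -11/3 - 8*X)
358251 - G(m(3, -24)) = 358251 - (-11/3 - 8*15) = 358251 - (-11/3 - 120) = 358251 - 1*(-371/3) = 358251 + 371/3 = 1075124/3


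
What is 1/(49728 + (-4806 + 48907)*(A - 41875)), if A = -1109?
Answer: -1/1895587656 ≈ -5.2754e-10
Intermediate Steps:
1/(49728 + (-4806 + 48907)*(A - 41875)) = 1/(49728 + (-4806 + 48907)*(-1109 - 41875)) = 1/(49728 + 44101*(-42984)) = 1/(49728 - 1895637384) = 1/(-1895587656) = -1/1895587656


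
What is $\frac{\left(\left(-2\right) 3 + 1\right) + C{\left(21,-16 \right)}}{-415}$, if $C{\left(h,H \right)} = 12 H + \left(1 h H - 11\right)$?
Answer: $\frac{544}{415} \approx 1.3108$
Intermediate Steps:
$C{\left(h,H \right)} = -11 + 12 H + H h$ ($C{\left(h,H \right)} = 12 H + \left(h H - 11\right) = 12 H + \left(H h - 11\right) = 12 H + \left(-11 + H h\right) = -11 + 12 H + H h$)
$\frac{\left(\left(-2\right) 3 + 1\right) + C{\left(21,-16 \right)}}{-415} = \frac{\left(\left(-2\right) 3 + 1\right) - 539}{-415} = \left(\left(-6 + 1\right) - 539\right) \left(- \frac{1}{415}\right) = \left(-5 - 539\right) \left(- \frac{1}{415}\right) = \left(-544\right) \left(- \frac{1}{415}\right) = \frac{544}{415}$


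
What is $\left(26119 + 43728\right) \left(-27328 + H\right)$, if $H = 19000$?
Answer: $-581685816$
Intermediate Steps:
$\left(26119 + 43728\right) \left(-27328 + H\right) = \left(26119 + 43728\right) \left(-27328 + 19000\right) = 69847 \left(-8328\right) = -581685816$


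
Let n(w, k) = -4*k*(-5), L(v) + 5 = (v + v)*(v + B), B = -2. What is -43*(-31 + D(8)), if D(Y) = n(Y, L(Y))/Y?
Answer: -16899/2 ≈ -8449.5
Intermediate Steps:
L(v) = -5 + 2*v*(-2 + v) (L(v) = -5 + (v + v)*(v - 2) = -5 + (2*v)*(-2 + v) = -5 + 2*v*(-2 + v))
n(w, k) = 20*k
D(Y) = (-100 - 80*Y + 40*Y²)/Y (D(Y) = (20*(-5 - 4*Y + 2*Y²))/Y = (-100 - 80*Y + 40*Y²)/Y)
-43*(-31 + D(8)) = -43*(-31 + (-80 - 100/8 + 40*8)) = -43*(-31 + (-80 - 100*⅛ + 320)) = -43*(-31 + (-80 - 25/2 + 320)) = -43*(-31 + 455/2) = -43*393/2 = -16899/2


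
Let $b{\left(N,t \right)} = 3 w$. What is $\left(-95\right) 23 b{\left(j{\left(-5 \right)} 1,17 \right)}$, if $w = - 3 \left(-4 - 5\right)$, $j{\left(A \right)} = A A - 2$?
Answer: $-176985$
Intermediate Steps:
$j{\left(A \right)} = -2 + A^{2}$ ($j{\left(A \right)} = A^{2} - 2 = -2 + A^{2}$)
$w = 27$ ($w = \left(-3\right) \left(-9\right) = 27$)
$b{\left(N,t \right)} = 81$ ($b{\left(N,t \right)} = 3 \cdot 27 = 81$)
$\left(-95\right) 23 b{\left(j{\left(-5 \right)} 1,17 \right)} = \left(-95\right) 23 \cdot 81 = \left(-2185\right) 81 = -176985$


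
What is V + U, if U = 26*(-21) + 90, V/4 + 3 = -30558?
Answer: -122700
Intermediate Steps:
V = -122244 (V = -12 + 4*(-30558) = -12 - 122232 = -122244)
U = -456 (U = -546 + 90 = -456)
V + U = -122244 - 456 = -122700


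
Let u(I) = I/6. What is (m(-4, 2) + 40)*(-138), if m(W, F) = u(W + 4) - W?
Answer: -6072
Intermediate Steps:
u(I) = I/6 (u(I) = I*(⅙) = I/6)
m(W, F) = ⅔ - 5*W/6 (m(W, F) = (W + 4)/6 - W = (4 + W)/6 - W = (⅔ + W/6) - W = ⅔ - 5*W/6)
(m(-4, 2) + 40)*(-138) = ((⅔ - ⅚*(-4)) + 40)*(-138) = ((⅔ + 10/3) + 40)*(-138) = (4 + 40)*(-138) = 44*(-138) = -6072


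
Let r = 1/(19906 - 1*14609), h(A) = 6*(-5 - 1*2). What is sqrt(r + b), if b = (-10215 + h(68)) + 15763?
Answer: 3*sqrt(17165389339)/5297 ≈ 74.202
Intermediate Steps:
h(A) = -42 (h(A) = 6*(-5 - 2) = 6*(-7) = -42)
r = 1/5297 (r = 1/(19906 - 14609) = 1/5297 ≈ 0.00018879)
b = 5506 (b = (-10215 - 42) + 15763 = -10257 + 15763 = 5506)
sqrt(r + b) = sqrt(1/5297 + 5506) = sqrt(29165283/5297) = 3*sqrt(17165389339)/5297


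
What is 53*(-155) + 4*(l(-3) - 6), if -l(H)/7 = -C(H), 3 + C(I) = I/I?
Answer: -8295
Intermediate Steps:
C(I) = -2 (C(I) = -3 + I/I = -3 + 1 = -2)
l(H) = -14 (l(H) = -(-7)*(-2) = -7*2 = -14)
53*(-155) + 4*(l(-3) - 6) = 53*(-155) + 4*(-14 - 6) = -8215 + 4*(-20) = -8215 - 80 = -8295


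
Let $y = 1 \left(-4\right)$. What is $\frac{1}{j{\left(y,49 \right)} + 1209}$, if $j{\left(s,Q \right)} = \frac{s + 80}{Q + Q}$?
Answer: $\frac{49}{59279} \approx 0.0008266$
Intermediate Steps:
$y = -4$
$j{\left(s,Q \right)} = \frac{80 + s}{2 Q}$
$\frac{1}{j{\left(y,49 \right)} + 1209} = \frac{1}{\frac{80 - 4}{2 \cdot 49} + 1209} = \frac{1}{\frac{1}{2} \cdot \frac{1}{49} \cdot 76 + 1209} = \frac{1}{\frac{38}{49} + 1209} = \frac{1}{\frac{59279}{49}} = \frac{49}{59279}$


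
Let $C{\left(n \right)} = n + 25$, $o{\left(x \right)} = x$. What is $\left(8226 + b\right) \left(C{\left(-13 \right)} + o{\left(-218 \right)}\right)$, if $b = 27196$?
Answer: $-7296932$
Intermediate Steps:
$C{\left(n \right)} = 25 + n$
$\left(8226 + b\right) \left(C{\left(-13 \right)} + o{\left(-218 \right)}\right) = \left(8226 + 27196\right) \left(\left(25 - 13\right) - 218\right) = 35422 \left(12 - 218\right) = 35422 \left(-206\right) = -7296932$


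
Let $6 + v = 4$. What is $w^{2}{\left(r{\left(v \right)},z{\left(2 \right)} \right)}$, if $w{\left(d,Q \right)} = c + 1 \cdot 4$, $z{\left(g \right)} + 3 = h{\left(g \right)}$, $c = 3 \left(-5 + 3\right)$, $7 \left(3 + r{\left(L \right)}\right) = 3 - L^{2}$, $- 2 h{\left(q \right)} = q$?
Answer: $4$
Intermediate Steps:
$h{\left(q \right)} = - \frac{q}{2}$
$v = -2$ ($v = -6 + 4 = -2$)
$r{\left(L \right)} = - \frac{18}{7} - \frac{L^{2}}{7}$ ($r{\left(L \right)} = -3 + \frac{3 - L^{2}}{7} = -3 - \left(- \frac{3}{7} + \frac{L^{2}}{7}\right) = - \frac{18}{7} - \frac{L^{2}}{7}$)
$c = -6$ ($c = 3 \left(-2\right) = -6$)
$z{\left(g \right)} = -3 - \frac{g}{2}$
$w{\left(d,Q \right)} = -2$ ($w{\left(d,Q \right)} = -6 + 1 \cdot 4 = -6 + 4 = -2$)
$w^{2}{\left(r{\left(v \right)},z{\left(2 \right)} \right)} = \left(-2\right)^{2} = 4$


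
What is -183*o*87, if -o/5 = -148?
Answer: -11781540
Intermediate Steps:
o = 740 (o = -5*(-148) = 740)
-183*o*87 = -183*740*87 = -135420*87 = -11781540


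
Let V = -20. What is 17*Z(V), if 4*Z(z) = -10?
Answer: -85/2 ≈ -42.500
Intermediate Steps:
Z(z) = -5/2 (Z(z) = (¼)*(-10) = -5/2)
17*Z(V) = 17*(-5/2) = -85/2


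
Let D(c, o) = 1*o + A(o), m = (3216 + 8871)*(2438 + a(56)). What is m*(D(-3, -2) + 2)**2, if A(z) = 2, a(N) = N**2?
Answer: 269491752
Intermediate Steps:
m = 67372938 (m = (3216 + 8871)*(2438 + 56**2) = 12087*(2438 + 3136) = 12087*5574 = 67372938)
D(c, o) = 2 + o (D(c, o) = 1*o + 2 = o + 2 = 2 + o)
m*(D(-3, -2) + 2)**2 = 67372938*((2 - 2) + 2)**2 = 67372938*(0 + 2)**2 = 67372938*2**2 = 67372938*4 = 269491752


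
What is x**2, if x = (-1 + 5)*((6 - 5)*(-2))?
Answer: 64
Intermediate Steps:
x = -8 (x = 4*(1*(-2)) = 4*(-2) = -8)
x**2 = (-8)**2 = 64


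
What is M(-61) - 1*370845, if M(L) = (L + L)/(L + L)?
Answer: -370844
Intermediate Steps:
M(L) = 1 (M(L) = (2*L)/((2*L)) = (2*L)*(1/(2*L)) = 1)
M(-61) - 1*370845 = 1 - 1*370845 = 1 - 370845 = -370844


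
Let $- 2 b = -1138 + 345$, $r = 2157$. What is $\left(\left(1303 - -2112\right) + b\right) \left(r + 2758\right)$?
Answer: $\frac{37467045}{2} \approx 1.8734 \cdot 10^{7}$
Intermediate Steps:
$b = \frac{793}{2}$ ($b = - \frac{-1138 + 345}{2} = \left(- \frac{1}{2}\right) \left(-793\right) = \frac{793}{2} \approx 396.5$)
$\left(\left(1303 - -2112\right) + b\right) \left(r + 2758\right) = \left(\left(1303 - -2112\right) + \frac{793}{2}\right) \left(2157 + 2758\right) = \left(\left(1303 + 2112\right) + \frac{793}{2}\right) 4915 = \left(3415 + \frac{793}{2}\right) 4915 = \frac{7623}{2} \cdot 4915 = \frac{37467045}{2}$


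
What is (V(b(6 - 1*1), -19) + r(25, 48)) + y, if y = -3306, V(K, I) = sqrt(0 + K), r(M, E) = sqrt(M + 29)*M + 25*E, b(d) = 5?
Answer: -2106 + sqrt(5) + 75*sqrt(6) ≈ -1920.1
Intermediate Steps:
r(M, E) = 25*E + M*sqrt(29 + M) (r(M, E) = sqrt(29 + M)*M + 25*E = M*sqrt(29 + M) + 25*E = 25*E + M*sqrt(29 + M))
V(K, I) = sqrt(K)
(V(b(6 - 1*1), -19) + r(25, 48)) + y = (sqrt(5) + (25*48 + 25*sqrt(29 + 25))) - 3306 = (sqrt(5) + (1200 + 25*sqrt(54))) - 3306 = (sqrt(5) + (1200 + 25*(3*sqrt(6)))) - 3306 = (sqrt(5) + (1200 + 75*sqrt(6))) - 3306 = (1200 + sqrt(5) + 75*sqrt(6)) - 3306 = -2106 + sqrt(5) + 75*sqrt(6)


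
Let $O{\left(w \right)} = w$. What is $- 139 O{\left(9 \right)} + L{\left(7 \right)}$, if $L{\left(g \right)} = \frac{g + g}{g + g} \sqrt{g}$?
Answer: $-1251 + \sqrt{7} \approx -1248.4$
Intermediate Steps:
$L{\left(g \right)} = \sqrt{g}$ ($L{\left(g \right)} = \frac{2 g}{2 g} \sqrt{g} = 2 g \frac{1}{2 g} \sqrt{g} = 1 \sqrt{g} = \sqrt{g}$)
$- 139 O{\left(9 \right)} + L{\left(7 \right)} = \left(-139\right) 9 + \sqrt{7} = -1251 + \sqrt{7}$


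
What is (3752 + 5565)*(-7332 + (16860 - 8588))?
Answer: 8757980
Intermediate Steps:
(3752 + 5565)*(-7332 + (16860 - 8588)) = 9317*(-7332 + 8272) = 9317*940 = 8757980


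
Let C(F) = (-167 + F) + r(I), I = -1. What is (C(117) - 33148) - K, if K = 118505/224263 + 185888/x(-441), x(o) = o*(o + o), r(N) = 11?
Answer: -1447491328368238/43614892503 ≈ -33188.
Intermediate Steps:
x(o) = 2*o² (x(o) = o*(2*o) = 2*o²)
C(F) = -156 + F (C(F) = (-167 + F) + 11 = -156 + F)
K = 43890871177/43614892503 (K = 118505/224263 + 185888/((2*(-441)²)) = 118505*(1/224263) + 185888/((2*194481)) = 118505/224263 + 185888/388962 = 118505/224263 + 185888*(1/388962) = 118505/224263 + 92944/194481 = 43890871177/43614892503 ≈ 1.0063)
(C(117) - 33148) - K = ((-156 + 117) - 33148) - 1*43890871177/43614892503 = (-39 - 33148) - 43890871177/43614892503 = -33187 - 43890871177/43614892503 = -1447491328368238/43614892503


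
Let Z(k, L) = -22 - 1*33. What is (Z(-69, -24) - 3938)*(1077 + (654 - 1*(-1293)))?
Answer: -12074832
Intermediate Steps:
Z(k, L) = -55 (Z(k, L) = -22 - 33 = -55)
(Z(-69, -24) - 3938)*(1077 + (654 - 1*(-1293))) = (-55 - 3938)*(1077 + (654 - 1*(-1293))) = -3993*(1077 + (654 + 1293)) = -3993*(1077 + 1947) = -3993*3024 = -12074832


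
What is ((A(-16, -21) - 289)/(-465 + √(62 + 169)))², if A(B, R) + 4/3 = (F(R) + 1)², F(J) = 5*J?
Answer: 997106929/(9*(465 - √231)²) ≈ 547.59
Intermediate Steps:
A(B, R) = -4/3 + (1 + 5*R)² (A(B, R) = -4/3 + (5*R + 1)² = -4/3 + (1 + 5*R)²)
((A(-16, -21) - 289)/(-465 + √(62 + 169)))² = (((-4/3 + (1 + 5*(-21))²) - 289)/(-465 + √(62 + 169)))² = (((-4/3 + (1 - 105)²) - 289)/(-465 + √231))² = (((-4/3 + (-104)²) - 289)/(-465 + √231))² = (((-4/3 + 10816) - 289)/(-465 + √231))² = ((32444/3 - 289)/(-465 + √231))² = (31577/(3*(-465 + √231)))² = 997106929/(9*(-465 + √231)²)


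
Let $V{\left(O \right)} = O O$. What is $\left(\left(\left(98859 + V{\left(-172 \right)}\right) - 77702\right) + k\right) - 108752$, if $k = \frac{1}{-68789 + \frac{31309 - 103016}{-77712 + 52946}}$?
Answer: $- \frac{98825025834103}{1703556667} \approx -58011.0$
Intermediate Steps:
$V{\left(O \right)} = O^{2}$
$k = - \frac{24766}{1703556667}$ ($k = \frac{1}{-68789 - \frac{71707}{-24766}} = \frac{1}{-68789 - - \frac{71707}{24766}} = \frac{1}{-68789 + \frac{71707}{24766}} = \frac{1}{- \frac{1703556667}{24766}} = - \frac{24766}{1703556667} \approx -1.4538 \cdot 10^{-5}$)
$\left(\left(\left(98859 + V{\left(-172 \right)}\right) - 77702\right) + k\right) - 108752 = \left(\left(\left(98859 + \left(-172\right)^{2}\right) - 77702\right) - \frac{24766}{1703556667}\right) - 108752 = \left(\left(\left(98859 + 29584\right) - 77702\right) - \frac{24766}{1703556667}\right) - 108752 = \left(\left(128443 - 77702\right) - \frac{24766}{1703556667}\right) - 108752 = \left(50741 - \frac{24766}{1703556667}\right) - 108752 = \frac{86440168815481}{1703556667} - 108752 = - \frac{98825025834103}{1703556667}$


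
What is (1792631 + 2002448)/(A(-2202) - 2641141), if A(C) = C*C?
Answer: 3795079/2207663 ≈ 1.7190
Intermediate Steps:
A(C) = C²
(1792631 + 2002448)/(A(-2202) - 2641141) = (1792631 + 2002448)/((-2202)² - 2641141) = 3795079/(4848804 - 2641141) = 3795079/2207663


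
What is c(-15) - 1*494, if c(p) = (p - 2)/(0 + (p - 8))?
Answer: -11345/23 ≈ -493.26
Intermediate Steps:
c(p) = (-2 + p)/(-8 + p) (c(p) = (-2 + p)/(0 + (-8 + p)) = (-2 + p)/(-8 + p))
c(-15) - 1*494 = (-2 - 15)/(-8 - 15) - 1*494 = -17/(-23) - 494 = -1/23*(-17) - 494 = 17/23 - 494 = -11345/23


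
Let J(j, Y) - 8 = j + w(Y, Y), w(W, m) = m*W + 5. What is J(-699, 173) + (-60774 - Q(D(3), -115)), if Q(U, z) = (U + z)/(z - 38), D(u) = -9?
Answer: -4824367/153 ≈ -31532.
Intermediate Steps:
w(W, m) = 5 + W*m (w(W, m) = W*m + 5 = 5 + W*m)
Q(U, z) = (U + z)/(-38 + z)
J(j, Y) = 13 + j + Y² (J(j, Y) = 8 + (j + (5 + Y*Y)) = 8 + (j + (5 + Y²)) = 8 + (5 + j + Y²) = 13 + j + Y²)
J(-699, 173) + (-60774 - Q(D(3), -115)) = (13 - 699 + 173²) + (-60774 - (-9 - 115)/(-38 - 115)) = (13 - 699 + 29929) + (-60774 - (-124)/(-153)) = 29243 + (-60774 - (-1)*(-124)/153) = 29243 + (-60774 - 1*124/153) = 29243 + (-60774 - 124/153) = 29243 - 9298546/153 = -4824367/153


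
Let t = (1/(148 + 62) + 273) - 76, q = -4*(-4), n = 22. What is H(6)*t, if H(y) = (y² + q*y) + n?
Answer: 455081/15 ≈ 30339.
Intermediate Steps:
q = 16
H(y) = 22 + y² + 16*y (H(y) = (y² + 16*y) + 22 = 22 + y² + 16*y)
t = 41371/210 (t = (1/210 + 273) - 76 = 57331/210 - 76 = 41371/210 ≈ 197.00)
H(6)*t = (22 + 6² + 16*6)*(41371/210) = (22 + 36 + 96)*(41371/210) = 154*(41371/210) = 455081/15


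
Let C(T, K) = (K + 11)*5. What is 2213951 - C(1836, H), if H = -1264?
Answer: 2220216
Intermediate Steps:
C(T, K) = 55 + 5*K (C(T, K) = (11 + K)*5 = 55 + 5*K)
2213951 - C(1836, H) = 2213951 - (55 + 5*(-1264)) = 2213951 - (55 - 6320) = 2213951 - 1*(-6265) = 2213951 + 6265 = 2220216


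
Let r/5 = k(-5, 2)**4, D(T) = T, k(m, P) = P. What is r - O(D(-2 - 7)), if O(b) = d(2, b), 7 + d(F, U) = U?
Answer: 96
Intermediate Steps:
d(F, U) = -7 + U
r = 80 (r = 5*2**4 = 5*16 = 80)
O(b) = -7 + b
r - O(D(-2 - 7)) = 80 - (-7 + (-2 - 7)) = 80 - (-7 - 9) = 80 - 1*(-16) = 80 + 16 = 96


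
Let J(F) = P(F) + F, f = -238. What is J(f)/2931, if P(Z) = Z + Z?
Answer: -238/977 ≈ -0.24360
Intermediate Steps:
P(Z) = 2*Z
J(F) = 3*F (J(F) = 2*F + F = 3*F)
J(f)/2931 = (3*(-238))/2931 = -714*1/2931 = -238/977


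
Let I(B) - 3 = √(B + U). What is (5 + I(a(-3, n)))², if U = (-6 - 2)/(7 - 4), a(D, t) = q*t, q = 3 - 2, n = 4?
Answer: 196/3 + 32*√3/3 ≈ 83.809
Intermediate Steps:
q = 1
a(D, t) = t (a(D, t) = 1*t = t)
U = -8/3 ≈ -2.6667
I(B) = 3 + √(-8/3 + B) (I(B) = 3 + √(B - 8/3) = 3 + √(-8/3 + B))
(5 + I(a(-3, n)))² = (5 + (3 + √(-24 + 9*4)/3))² = (5 + (3 + √(-24 + 36)/3))² = (5 + (3 + √12/3))² = (5 + (3 + (2*√3)/3))² = (5 + (3 + 2*√3/3))² = (8 + 2*√3/3)²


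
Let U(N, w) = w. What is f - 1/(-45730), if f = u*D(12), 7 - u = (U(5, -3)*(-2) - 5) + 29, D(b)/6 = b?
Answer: -75728879/45730 ≈ -1656.0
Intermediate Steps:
D(b) = 6*b
u = -23 (u = 7 - ((-3*(-2) - 5) + 29) = 7 - ((6 - 5) + 29) = 7 - (1 + 29) = 7 - 1*30 = 7 - 30 = -23)
f = -1656 (f = -138*12 = -23*72 = -1656)
f - 1/(-45730) = -1656 - 1/(-45730) = -1656 - 1*(-1/45730) = -1656 + 1/45730 = -75728879/45730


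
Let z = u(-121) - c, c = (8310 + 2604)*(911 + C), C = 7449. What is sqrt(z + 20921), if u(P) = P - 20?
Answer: 2*I*sqrt(22805065) ≈ 9550.9*I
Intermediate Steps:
u(P) = -20 + P
c = 91241040 (c = (8310 + 2604)*(911 + 7449) = 10914*8360 = 91241040)
z = -91241181 (z = (-20 - 121) - 1*91241040 = -141 - 91241040 = -91241181)
sqrt(z + 20921) = sqrt(-91241181 + 20921) = sqrt(-91220260) = 2*I*sqrt(22805065)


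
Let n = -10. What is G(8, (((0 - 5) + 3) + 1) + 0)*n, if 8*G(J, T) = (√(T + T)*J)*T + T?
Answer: 5/4 + 10*I*√2 ≈ 1.25 + 14.142*I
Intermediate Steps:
G(J, T) = T/8 + J*√2*T^(3/2)/8 (G(J, T) = ((√(T + T)*J)*T + T)/8 = ((√(2*T)*J)*T + T)/8 = (((√2*√T)*J)*T + T)/8 = ((J*√2*√T)*T + T)/8 = (J*√2*T^(3/2) + T)/8 = (T + J*√2*T^(3/2))/8 = T/8 + J*√2*T^(3/2)/8)
G(8, (((0 - 5) + 3) + 1) + 0)*n = (((((0 - 5) + 3) + 1) + 0)/8 + (⅛)*8*√2*((((0 - 5) + 3) + 1) + 0)^(3/2))*(-10) = ((((-5 + 3) + 1) + 0)/8 + (⅛)*8*√2*(((-5 + 3) + 1) + 0)^(3/2))*(-10) = (((-2 + 1) + 0)/8 + (⅛)*8*√2*((-2 + 1) + 0)^(3/2))*(-10) = ((-1 + 0)/8 + (⅛)*8*√2*(-1 + 0)^(3/2))*(-10) = ((⅛)*(-1) + (⅛)*8*√2*(-1)^(3/2))*(-10) = (-⅛ + (⅛)*8*√2*(-I))*(-10) = (-⅛ - I*√2)*(-10) = 5/4 + 10*I*√2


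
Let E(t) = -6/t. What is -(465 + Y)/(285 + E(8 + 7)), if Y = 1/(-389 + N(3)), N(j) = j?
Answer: -897445/549278 ≈ -1.6339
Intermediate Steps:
Y = -1/386 (Y = 1/(-389 + 3) = 1/(-386) = -1/386 ≈ -0.0025907)
-(465 + Y)/(285 + E(8 + 7)) = -(465 - 1/386)/(285 - 6/(8 + 7)) = -179489/(386*(285 - 6/15)) = -179489/(386*(285 - 6*1/15)) = -179489/(386*(285 - ⅖)) = -179489/(386*1423/5) = -179489*5/(386*1423) = -1*897445/549278 = -897445/549278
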